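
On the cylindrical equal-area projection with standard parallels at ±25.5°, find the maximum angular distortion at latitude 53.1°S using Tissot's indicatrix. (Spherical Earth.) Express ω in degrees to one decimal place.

45.5°

A cylindrical equal-area projection with standard parallel φ₀ has meridian scale h = cos φ / cos φ₀ and parallel scale k = cos φ₀ / cos φ (so areas are preserved, h·k = 1).
At 53.1°: h = 0.6652, k = 1.503; principal scales a = 1.503, b = 0.6652.
sin(ω/2) = (a − b)/(a + b) = 0.8380/2.168 = 0.3865, so ω = 2 arcsin(0.3865) ≈ 45.5°.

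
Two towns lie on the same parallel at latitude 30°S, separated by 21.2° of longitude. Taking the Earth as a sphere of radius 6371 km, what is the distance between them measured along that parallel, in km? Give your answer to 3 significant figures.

2040 km

Arc length along a parallel = R cos φ · Δλ (with Δλ in radians).
= 6371 × cos 30° × (21.2° × π/180) = 6371 × 0.8660 × 0.3700 ≈ 2040 km.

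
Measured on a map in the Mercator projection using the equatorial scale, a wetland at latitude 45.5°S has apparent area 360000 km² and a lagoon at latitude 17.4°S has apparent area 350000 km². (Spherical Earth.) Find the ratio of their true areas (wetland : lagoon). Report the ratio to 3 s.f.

0.555

Since Mercator area scale is 1/cos²φ, the true area equals the apparent area multiplied by cos²φ.
True area of wetland: 360000 × cos²(45.5°) = 360000 × 0.4913 = 176900 km².
True area of lagoon: 350000 × cos²(17.4°) = 350000 × 0.9106 = 318700 km².
Ratio = 176900 / 318700 ≈ 0.555.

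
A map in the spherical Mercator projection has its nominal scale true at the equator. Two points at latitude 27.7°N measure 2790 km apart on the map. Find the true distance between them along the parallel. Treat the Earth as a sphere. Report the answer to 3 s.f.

2470 km

For Mercator, h = k = sec φ (a conformal cylindrical projection has a single point scale, 1/cos φ).
Along the parallel at 27.7°, map distances are exaggerated by k = sec 27.7° = 1.129.
True distance = 2790 / 1.129 = 2790 × cos 27.7° ≈ 2470 km.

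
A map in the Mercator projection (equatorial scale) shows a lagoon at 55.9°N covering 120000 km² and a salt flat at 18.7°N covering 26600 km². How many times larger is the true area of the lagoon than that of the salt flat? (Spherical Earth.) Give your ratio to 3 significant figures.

Since Mercator area scale is 1/cos²φ, the true area equals the apparent area multiplied by cos²φ.
True area of lagoon: 120000 × cos²(55.9°) = 120000 × 0.3143 = 37720 km².
True area of salt flat: 26600 × cos²(18.7°) = 26600 × 0.8972 = 23870 km².
Ratio = 37720 / 23870 ≈ 1.58.

1.58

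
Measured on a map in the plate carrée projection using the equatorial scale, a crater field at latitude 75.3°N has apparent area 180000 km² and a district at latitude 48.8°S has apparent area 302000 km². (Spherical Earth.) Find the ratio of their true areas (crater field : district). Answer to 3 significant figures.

0.230

Plate carrée has h = 1 and k = sec φ, giving areal scale sec φ; true area = (apparent area) · cos φ.
True area of crater field: 180000 × cos(75.3°) = 180000 × 0.2538 = 45680 km².
True area of district: 302000 × cos(48.8°) = 302000 × 0.6587 = 198900 km².
Ratio = 45680 / 198900 ≈ 0.230.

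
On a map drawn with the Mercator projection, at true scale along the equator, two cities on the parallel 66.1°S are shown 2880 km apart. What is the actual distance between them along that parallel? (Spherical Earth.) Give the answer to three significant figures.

The Mercator projection is conformal; its linear scale factor is the same in every direction and equals sec φ = 1/cos φ.
Along the parallel at 66.1°, map distances are exaggerated by k = sec 66.1° = 2.468.
True distance = 2880 / 2.468 = 2880 × cos 66.1° ≈ 1170 km.

1170 km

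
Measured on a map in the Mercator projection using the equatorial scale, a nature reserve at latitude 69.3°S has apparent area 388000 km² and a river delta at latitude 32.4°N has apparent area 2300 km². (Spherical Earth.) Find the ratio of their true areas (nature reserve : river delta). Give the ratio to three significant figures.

29.6

On Mercator the areal scale is sec²φ, so true area = apparent × cos²φ.
True area of nature reserve: 388000 × cos²(69.3°) = 388000 × 0.1249 = 48480 km².
True area of river delta: 2300 × cos²(32.4°) = 2300 × 0.7129 = 1640 km².
Ratio = 48480 / 1640 ≈ 29.6.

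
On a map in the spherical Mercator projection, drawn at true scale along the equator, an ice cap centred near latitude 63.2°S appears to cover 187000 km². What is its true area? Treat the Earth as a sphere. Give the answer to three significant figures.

For Mercator, h = k = sec φ (a conformal cylindrical projection has a single point scale, 1/cos φ).
Areal scale = k² = sec²φ = 1/cos²(63.2°) = 1/0.4509² = 4.919.
True area = apparent / (areal scale) = 187000 / 4.919 ≈ 38000 km².

38000 km²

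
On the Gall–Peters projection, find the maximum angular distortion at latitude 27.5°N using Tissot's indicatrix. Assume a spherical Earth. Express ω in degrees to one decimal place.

25.8°

Gall–Peters is a cylindrical equal-area projection with standard parallels at ±45°. A cylindrical equal-area projection with standard parallel φ₀ has meridian scale h = cos φ / cos φ₀ and parallel scale k = cos φ₀ / cos φ (so areas are preserved, h·k = 1).
At 27.5°: h = 1.254, k = 0.7972; principal scales a = 1.254, b = 0.7972.
sin(ω/2) = (a − b)/(a + b) = 0.4572/2.052 = 0.2229, so ω = 2 arcsin(0.2229) ≈ 25.8°.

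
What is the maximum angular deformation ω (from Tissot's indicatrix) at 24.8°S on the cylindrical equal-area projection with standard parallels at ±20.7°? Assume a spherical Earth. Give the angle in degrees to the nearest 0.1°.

3.4°

Cylindrical equal-area (φ₀ = 20.7°): h = cos φ / cos 20.7° along meridians, k = cos 20.7° / cos φ along parallels; h·k = 1.
At 24.8°: h = 0.9704, k = 1.030; principal scales a = 1.030, b = 0.9704.
sin(ω/2) = (a − b)/(a + b) = 0.06005/2.001 = 0.03001, so ω = 2 arcsin(0.03001) ≈ 3.4°.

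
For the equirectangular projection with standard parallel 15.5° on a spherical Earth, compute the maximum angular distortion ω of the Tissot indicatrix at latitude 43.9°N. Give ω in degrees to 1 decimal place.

With standard parallel φ₀ = 15.5°, the equirectangular projection gives x = Rλ cos φ₀, y = Rφ, so h = 1 and k = cos 15.5° / cos φ.
At 43.9°: h = 1.000, k = 1.337; principal scales a = 1.337, b = 1.000.
sin(ω/2) = (a − b)/(a + b) = 0.3374/2.337 = 0.1443, so ω = 2 arcsin(0.1443) ≈ 16.6°.

16.6°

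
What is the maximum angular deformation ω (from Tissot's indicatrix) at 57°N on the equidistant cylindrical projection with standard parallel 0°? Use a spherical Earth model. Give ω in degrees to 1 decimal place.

34.3°

Plate carrée maps x = Rλ, y = Rφ. The meridian scale is h = 1 and the parallel scale is k = 1/cos φ = sec φ.
At 57°: h = 1.000, k = 1.836; principal scales a = 1.836, b = 1.000.
sin(ω/2) = (a − b)/(a + b) = 0.8361/2.836 = 0.2948, so ω = 2 arcsin(0.2948) ≈ 34.3°.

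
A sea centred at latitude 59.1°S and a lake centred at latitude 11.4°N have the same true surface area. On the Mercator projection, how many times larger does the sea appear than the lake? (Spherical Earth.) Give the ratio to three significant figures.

3.64

Mercator areal scale is sec²φ.
At 59.1°: sec²(59.1°) = 1/0.5135² = 3.792.
At 11.4°: sec²(11.4°) = 1/0.9803² = 1.041.
Ratio = 3.792/1.041 = cos²(11.4°)/cos²(59.1°) ≈ 3.64.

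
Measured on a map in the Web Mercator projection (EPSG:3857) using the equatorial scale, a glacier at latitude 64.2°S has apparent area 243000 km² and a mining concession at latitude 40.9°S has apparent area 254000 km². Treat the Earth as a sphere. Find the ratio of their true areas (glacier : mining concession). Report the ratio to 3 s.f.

Since Mercator area scale is 1/cos²φ, the true area equals the apparent area multiplied by cos²φ.
True area of glacier: 243000 × cos²(64.2°) = 243000 × 0.1894 = 46030 km².
True area of mining concession: 254000 × cos²(40.9°) = 254000 × 0.5713 = 145100 km².
Ratio = 46030 / 145100 ≈ 0.317.

0.317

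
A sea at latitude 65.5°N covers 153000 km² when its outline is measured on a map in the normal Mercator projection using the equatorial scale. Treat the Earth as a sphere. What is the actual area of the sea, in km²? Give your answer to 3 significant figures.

26300 km²

For Mercator, h = k = sec φ (a conformal cylindrical projection has a single point scale, 1/cos φ).
Areal scale = k² = sec²φ = 1/cos²(65.5°) = 1/0.4147² = 5.815.
True area = apparent / (areal scale) = 153000 / 5.815 ≈ 26300 km².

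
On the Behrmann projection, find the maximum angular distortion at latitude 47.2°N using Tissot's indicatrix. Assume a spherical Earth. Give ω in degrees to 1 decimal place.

27.5°

The Behrmann projection is cylindrical equal-area with φ₀ = 30°. For cylindrical equal-area with standard parallel φ₀, h = cos φ / cos φ₀ and k = cos φ₀ / cos φ, so h·k = 1.
At 47.2°: h = 0.7846, k = 1.275; principal scales a = 1.275, b = 0.7846.
sin(ω/2) = (a − b)/(a + b) = 0.4901/2.059 = 0.2380, so ω = 2 arcsin(0.2380) ≈ 27.5°.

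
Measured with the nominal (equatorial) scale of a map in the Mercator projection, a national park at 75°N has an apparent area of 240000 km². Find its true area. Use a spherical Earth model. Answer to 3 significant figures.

16100 km²

Mercator is conformal, so the point scale is isotropic: h = k = sec φ = 1/cos φ.
Areal scale = k² = sec²φ = 1/cos²(75°) = 1/0.2588² = 14.93.
True area = apparent / (areal scale) = 240000 / 14.93 ≈ 16100 km².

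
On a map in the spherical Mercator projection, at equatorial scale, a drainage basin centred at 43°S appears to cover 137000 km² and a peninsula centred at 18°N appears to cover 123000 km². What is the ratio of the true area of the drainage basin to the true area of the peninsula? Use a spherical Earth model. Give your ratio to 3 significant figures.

0.659

Since Mercator area scale is 1/cos²φ, the true area equals the apparent area multiplied by cos²φ.
True area of drainage basin: 137000 × cos²(43°) = 137000 × 0.5349 = 73280 km².
True area of peninsula: 123000 × cos²(18°) = 123000 × 0.9045 = 111300 km².
Ratio = 73280 / 111300 ≈ 0.659.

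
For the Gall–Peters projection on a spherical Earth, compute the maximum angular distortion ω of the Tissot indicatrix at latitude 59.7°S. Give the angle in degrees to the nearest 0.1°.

The Gall–Peters projection is cylindrical equal-area with φ₀ = 45°. Cylindrical equal-area (φ₀ = 45°): h = cos φ / cos 45° along meridians, k = cos 45° / cos φ along parallels; h·k = 1.
At 59.7°: h = 0.7135, k = 1.402; principal scales a = 1.402, b = 0.7135.
sin(ω/2) = (a − b)/(a + b) = 0.6880/2.115 = 0.3253, so ω = 2 arcsin(0.3253) ≈ 38.0°.

38.0°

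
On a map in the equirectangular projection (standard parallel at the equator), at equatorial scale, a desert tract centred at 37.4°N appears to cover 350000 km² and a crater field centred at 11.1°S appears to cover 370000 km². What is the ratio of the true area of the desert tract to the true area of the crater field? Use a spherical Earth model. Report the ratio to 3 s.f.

0.766

On the plate carrée, areal scale = h·k = 1 × sec φ, so true area = apparent × cos φ.
True area of desert tract: 350000 × cos(37.4°) = 350000 × 0.7944 = 278000 km².
True area of crater field: 370000 × cos(11.1°) = 370000 × 0.9813 = 363100 km².
Ratio = 278000 / 363100 ≈ 0.766.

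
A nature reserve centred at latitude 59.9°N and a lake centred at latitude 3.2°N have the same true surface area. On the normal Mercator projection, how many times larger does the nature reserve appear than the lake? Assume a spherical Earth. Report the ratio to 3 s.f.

Mercator is conformal with k = sec φ, so areal scale = k² = sec²φ.
At 59.9°: sec²(59.9°) = 1/0.5015² = 3.976.
At 3.2°: sec²(3.2°) = 1/0.9984² = 1.003.
Ratio = 3.976/1.003 = cos²(3.2°)/cos²(59.9°) ≈ 3.96.

3.96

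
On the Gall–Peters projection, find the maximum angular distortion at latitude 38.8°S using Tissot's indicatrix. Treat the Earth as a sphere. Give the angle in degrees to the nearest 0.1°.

Gall–Peters is a cylindrical equal-area projection with standard parallels at ±45°. For cylindrical equal-area with standard parallel φ₀, h = cos φ / cos φ₀ and k = cos φ₀ / cos φ, so h·k = 1.
At 38.8°: h = 1.102, k = 0.9073; principal scales a = 1.102, b = 0.9073.
sin(ω/2) = (a − b)/(a + b) = 0.1948/2.009 = 0.09696, so ω = 2 arcsin(0.09696) ≈ 11.1°.

11.1°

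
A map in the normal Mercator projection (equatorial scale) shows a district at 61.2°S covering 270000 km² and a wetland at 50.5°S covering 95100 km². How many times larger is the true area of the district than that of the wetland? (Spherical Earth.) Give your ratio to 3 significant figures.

On Mercator the areal scale is sec²φ, so true area = apparent × cos²φ.
True area of district: 270000 × cos²(61.2°) = 270000 × 0.2321 = 62660 km².
True area of wetland: 95100 × cos²(50.5°) = 95100 × 0.4046 = 38480 km².
Ratio = 62660 / 38480 ≈ 1.63.

1.63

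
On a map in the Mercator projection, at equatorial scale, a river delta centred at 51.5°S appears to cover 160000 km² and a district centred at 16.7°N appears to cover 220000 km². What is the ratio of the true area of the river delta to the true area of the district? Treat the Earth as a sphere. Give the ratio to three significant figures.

0.307

Since Mercator area scale is 1/cos²φ, the true area equals the apparent area multiplied by cos²φ.
True area of river delta: 160000 × cos²(51.5°) = 160000 × 0.3875 = 62000 km².
True area of district: 220000 × cos²(16.7°) = 220000 × 0.9174 = 201800 km².
Ratio = 62000 / 201800 ≈ 0.307.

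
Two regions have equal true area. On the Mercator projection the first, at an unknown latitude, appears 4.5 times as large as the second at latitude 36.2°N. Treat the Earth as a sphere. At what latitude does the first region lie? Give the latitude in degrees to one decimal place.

67.6°

Mercator areal scale is sec²φ, so apparent-area ratio = sec²φ₁ / sec²φ₂ = cos²φ₂ / cos²φ₁.
cos²φ₂ / cos²φ₁ = 4.5  ⇒  cos φ₁ = cos 36.2° / √4.5 = 0.8070/2.121 = 0.3804.
φ₁ = arccos(0.3804) ≈ 67.6°.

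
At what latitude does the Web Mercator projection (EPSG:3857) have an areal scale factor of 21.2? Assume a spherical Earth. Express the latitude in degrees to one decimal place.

77.5°

Mercator areal scale is sec²φ.
sec²φ = 21.2  ⇒  cos²φ = 0.04717  ⇒  cos φ = 0.2172.
φ = arccos(0.2172) ≈ 77.5°.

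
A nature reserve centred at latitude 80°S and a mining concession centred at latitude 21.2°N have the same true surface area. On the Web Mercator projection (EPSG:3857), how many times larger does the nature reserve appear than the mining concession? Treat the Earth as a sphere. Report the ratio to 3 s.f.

28.8

Mercator areal scale is sec²φ.
At 80°: sec²(80°) = 1/0.1736² = 33.16.
At 21.2°: sec²(21.2°) = 1/0.9323² = 1.150.
Ratio = 33.16/1.150 = cos²(21.2°)/cos²(80°) ≈ 28.8.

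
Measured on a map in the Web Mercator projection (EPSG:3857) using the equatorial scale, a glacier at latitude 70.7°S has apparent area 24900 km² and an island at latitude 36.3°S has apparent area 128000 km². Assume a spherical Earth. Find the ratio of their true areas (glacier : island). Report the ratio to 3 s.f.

0.0327

On Mercator the areal scale is sec²φ, so true area = apparent × cos²φ.
True area of glacier: 24900 × cos²(70.7°) = 24900 × 0.1092 = 2720 km².
True area of island: 128000 × cos²(36.3°) = 128000 × 0.6495 = 83140 km².
Ratio = 2720 / 83140 ≈ 0.0327.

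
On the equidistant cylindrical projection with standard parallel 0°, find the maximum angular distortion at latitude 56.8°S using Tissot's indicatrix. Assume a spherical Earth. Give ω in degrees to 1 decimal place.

34.0°

In the plate carrée (x = Rλ, y = Rφ), meridians are true-scale (h = 1) and parallels are stretched by k = sec φ.
At 56.8°: h = 1.000, k = 1.826; principal scales a = 1.826, b = 1.000.
sin(ω/2) = (a − b)/(a + b) = 0.8263/2.826 = 0.2924, so ω = 2 arcsin(0.2924) ≈ 34.0°.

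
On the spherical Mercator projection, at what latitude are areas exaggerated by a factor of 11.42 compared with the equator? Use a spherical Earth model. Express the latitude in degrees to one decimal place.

72.8°

Mercator areal scale is sec²φ.
sec²φ = 11.42  ⇒  cos²φ = 0.08757  ⇒  cos φ = 0.2959.
φ = arccos(0.2959) ≈ 72.8°.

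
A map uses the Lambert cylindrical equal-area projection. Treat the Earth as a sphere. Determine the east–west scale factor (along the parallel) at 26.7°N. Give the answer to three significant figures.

1.12

The Lambert cylindrical equal-area projection is the cylindrical equal-area projection with its standard parallel at the equator (φ₀ = 0). Cylindrical equal-area (φ₀ = 0°): h = cos φ / cos 0° along meridians, k = cos 0° / cos φ along parallels; h·k = 1.
k = cos 0° / cos 26.7° = 1.000/0.8934 = 1.119.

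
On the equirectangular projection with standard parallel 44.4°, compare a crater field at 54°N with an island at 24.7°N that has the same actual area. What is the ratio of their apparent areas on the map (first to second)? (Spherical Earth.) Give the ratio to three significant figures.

1.55

In the equirectangular projection with standard parallel φ₀ = 44.4° (x = Rλ cos φ₀, y = Rφ), meridians are true-scale (h = 1) and the parallel scale is k = cos φ₀ / cos φ.
Areal scale at 54°: h·k = 1.000 × 1.216 = 1.216.
Areal scale at 24.7°: h·k = 1.000 × 0.7864 = 0.7864.
Ratio = 1.216/0.7864 ≈ 1.55.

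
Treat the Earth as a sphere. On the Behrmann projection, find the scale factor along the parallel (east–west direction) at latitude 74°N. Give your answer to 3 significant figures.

The Behrmann projection is cylindrical equal-area with φ₀ = 30°. For cylindrical equal-area with standard parallel φ₀, h = cos φ / cos φ₀ and k = cos φ₀ / cos φ, so h·k = 1.
k = cos 30° / cos 74° = 0.8660/0.2756 = 3.142.

3.14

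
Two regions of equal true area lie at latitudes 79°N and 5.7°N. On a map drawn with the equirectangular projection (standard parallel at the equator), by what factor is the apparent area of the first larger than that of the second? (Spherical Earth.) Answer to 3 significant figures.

5.21

In the plate carrée (x = Rλ, y = Rφ), meridians are true-scale (h = 1) and parallels are stretched by k = sec φ.
Areal scale at 79°: h·k = 1.000 × 5.241 = 5.241.
Areal scale at 5.7°: h·k = 1.000 × 1.005 = 1.005.
Ratio = 5.241/1.005 ≈ 5.21.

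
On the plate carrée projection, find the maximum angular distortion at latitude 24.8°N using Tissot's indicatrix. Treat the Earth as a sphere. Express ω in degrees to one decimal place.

5.5°

For the equirectangular projection with φ₀ = 0 (plate carrée), h = 1 along meridians and k = sec φ along parallels.
At 24.8°: h = 1.000, k = 1.102; principal scales a = 1.102, b = 1.000.
sin(ω/2) = (a − b)/(a + b) = 0.1016/2.102 = 0.04834, so ω = 2 arcsin(0.04834) ≈ 5.5°.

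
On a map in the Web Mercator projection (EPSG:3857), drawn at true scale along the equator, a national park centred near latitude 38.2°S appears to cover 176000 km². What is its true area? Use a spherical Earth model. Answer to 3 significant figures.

109000 km²

For Mercator, h = k = sec φ (a conformal cylindrical projection has a single point scale, 1/cos φ).
Areal scale = k² = sec²φ = 1/cos²(38.2°) = 1/0.7859² = 1.619.
True area = apparent / (areal scale) = 176000 / 1.619 ≈ 109000 km².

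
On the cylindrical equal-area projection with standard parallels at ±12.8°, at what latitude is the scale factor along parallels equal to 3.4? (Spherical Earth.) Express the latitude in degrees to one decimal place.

73.3°

Cylindrical equal-area (φ₀ = 12.8°): h = cos φ / cos 12.8° along meridians, k = cos 12.8° / cos φ along parallels; h·k = 1.
k = cos φ₀ / cos φ = 3.4  ⇒  cos φ = cos 12.8° / 3.4 = 0.2868.
φ = arccos(0.2868) ≈ 73.3°.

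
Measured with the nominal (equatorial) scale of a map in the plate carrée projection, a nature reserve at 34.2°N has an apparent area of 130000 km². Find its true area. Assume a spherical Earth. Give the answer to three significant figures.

108000 km²

In the plate carrée (x = Rλ, y = Rφ), meridians are true-scale (h = 1) and parallels are stretched by k = sec φ.
Areal scale = h·k = 1 × sec φ; at 34.2°, h = 1.000, k = 1.209, so h·k = 1.209.
True area = apparent / (areal scale) = 130000 / 1.209 ≈ 108000 km².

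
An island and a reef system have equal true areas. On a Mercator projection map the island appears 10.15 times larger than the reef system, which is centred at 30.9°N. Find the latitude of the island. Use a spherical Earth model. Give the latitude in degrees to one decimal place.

74.4°

On Mercator, (apparent₁)/(apparent₂) = sec²φ₁ / sec²φ₂ when true areas are equal.
cos²φ₂ / cos²φ₁ = 10.15  ⇒  cos φ₁ = cos 30.9° / √10.15 = 0.8581/3.186 = 0.2693.
φ₁ = arccos(0.2693) ≈ 74.4°.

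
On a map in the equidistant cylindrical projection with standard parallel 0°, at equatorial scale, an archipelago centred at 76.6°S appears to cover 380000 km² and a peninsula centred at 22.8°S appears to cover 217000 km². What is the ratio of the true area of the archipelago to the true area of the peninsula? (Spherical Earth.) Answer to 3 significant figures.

On the plate carrée, areal scale = h·k = 1 × sec φ, so true area = apparent × cos φ.
True area of archipelago: 380000 × cos(76.6°) = 380000 × 0.2317 = 88060 km².
True area of peninsula: 217000 × cos(22.8°) = 217000 × 0.9219 = 200000 km².
Ratio = 88060 / 200000 ≈ 0.440.

0.440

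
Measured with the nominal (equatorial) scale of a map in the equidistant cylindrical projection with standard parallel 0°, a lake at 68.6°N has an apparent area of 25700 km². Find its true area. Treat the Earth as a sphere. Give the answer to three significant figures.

9380 km²

Plate carrée maps x = Rλ, y = Rφ. The meridian scale is h = 1 and the parallel scale is k = 1/cos φ = sec φ.
Areal scale = h·k = 1 × sec φ; at 68.6°, h = 1.000, k = 2.741, so h·k = 2.741.
True area = apparent / (areal scale) = 25700 / 2.741 ≈ 9380 km².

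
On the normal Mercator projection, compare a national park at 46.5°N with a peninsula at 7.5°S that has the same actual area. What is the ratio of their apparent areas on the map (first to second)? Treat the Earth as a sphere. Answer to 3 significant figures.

2.07

Mercator areal scale is sec²φ.
At 46.5°: sec²(46.5°) = 1/0.6884² = 2.110.
At 7.5°: sec²(7.5°) = 1/0.9914² = 1.017.
Ratio = 2.110/1.017 = cos²(7.5°)/cos²(46.5°) ≈ 2.07.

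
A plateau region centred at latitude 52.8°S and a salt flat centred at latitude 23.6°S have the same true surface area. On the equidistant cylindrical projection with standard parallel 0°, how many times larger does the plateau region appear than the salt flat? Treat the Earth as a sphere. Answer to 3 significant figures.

1.52

Plate carrée maps x = Rλ, y = Rφ. The meridian scale is h = 1 and the parallel scale is k = 1/cos φ = sec φ.
Areal scale at 52.8°: h·k = 1.000 × 1.654 = 1.654.
Areal scale at 23.6°: h·k = 1.000 × 1.091 = 1.091.
Ratio = 1.654/1.091 ≈ 1.52.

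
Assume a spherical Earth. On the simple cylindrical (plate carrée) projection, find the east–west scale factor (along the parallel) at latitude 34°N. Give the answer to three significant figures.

In the plate carrée (x = Rλ, y = Rφ), meridians are true-scale (h = 1) and parallels are stretched by k = sec φ.
k = 1/cos 34° = 1/0.8290 = 1.206.

1.21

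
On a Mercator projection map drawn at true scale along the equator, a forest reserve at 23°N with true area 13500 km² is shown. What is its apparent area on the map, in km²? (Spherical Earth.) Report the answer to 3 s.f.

The Mercator projection is conformal; its linear scale factor is the same in every direction and equals sec φ = 1/cos φ.
Areal scale = k² = sec²φ = 1/cos²(23°) = 1/0.9205² = 1.180.
Apparent area = 13500 × 1.180 ≈ 15900 km².

15900 km²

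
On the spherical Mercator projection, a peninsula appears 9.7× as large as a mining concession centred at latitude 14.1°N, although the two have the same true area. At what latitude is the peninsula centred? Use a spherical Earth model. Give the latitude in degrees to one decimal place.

For equal true areas on Mercator, apparent areas scale as sec²φ, so the ratio is cos²φ₂ / cos²φ₁.
cos²φ₂ / cos²φ₁ = 9.7  ⇒  cos φ₁ = cos 14.1° / √9.7 = 0.9699/3.114 = 0.3114.
φ₁ = arccos(0.3114) ≈ 71.9°.

71.9°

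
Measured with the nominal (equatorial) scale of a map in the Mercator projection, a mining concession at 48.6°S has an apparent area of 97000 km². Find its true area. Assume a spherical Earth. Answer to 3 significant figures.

42400 km²

For Mercator, h = k = sec φ (a conformal cylindrical projection has a single point scale, 1/cos φ).
Areal scale = k² = sec²φ = 1/cos²(48.6°) = 1/0.6613² = 2.287.
True area = apparent / (areal scale) = 97000 / 2.287 ≈ 42400 km².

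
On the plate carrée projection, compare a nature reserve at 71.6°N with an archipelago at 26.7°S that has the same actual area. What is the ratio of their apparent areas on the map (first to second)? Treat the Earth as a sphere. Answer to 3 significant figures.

Plate carrée maps x = Rλ, y = Rφ. The meridian scale is h = 1 and the parallel scale is k = 1/cos φ = sec φ.
Areal scale at 71.6°: h·k = 1.000 × 3.168 = 3.168.
Areal scale at 26.7°: h·k = 1.000 × 1.119 = 1.119.
Ratio = 3.168/1.119 ≈ 2.83.

2.83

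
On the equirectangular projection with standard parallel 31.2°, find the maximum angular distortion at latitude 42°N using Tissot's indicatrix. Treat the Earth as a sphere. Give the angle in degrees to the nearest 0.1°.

8.1°

The equidistant cylindrical projection with φ₀ = 31.2° has h = 1 (meridians true) and k = cos φ₀ / cos φ along parallels.
At 42°: h = 1.000, k = 1.151; principal scales a = 1.151, b = 1.000.
sin(ω/2) = (a − b)/(a + b) = 0.1510/2.151 = 0.07020, so ω = 2 arcsin(0.07020) ≈ 8.1°.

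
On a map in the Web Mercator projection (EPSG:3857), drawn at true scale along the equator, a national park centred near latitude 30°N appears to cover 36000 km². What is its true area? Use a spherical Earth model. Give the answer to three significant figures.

27000 km²

Mercator is conformal, so the point scale is isotropic: h = k = sec φ = 1/cos φ.
Areal scale = k² = sec²φ = 1/cos²(30°) = 1/0.8660² = 1.333.
True area = apparent / (areal scale) = 36000 / 1.333 ≈ 27000 km².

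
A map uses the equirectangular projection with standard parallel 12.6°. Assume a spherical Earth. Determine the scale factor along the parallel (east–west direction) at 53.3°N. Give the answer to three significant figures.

1.63

In the equirectangular projection with standard parallel φ₀ = 12.6° (x = Rλ cos φ₀, y = Rφ), meridians are true-scale (h = 1) and the parallel scale is k = cos φ₀ / cos φ.
k = cos 12.6° / cos 53.3° = 0.9759/0.5976 = 1.633.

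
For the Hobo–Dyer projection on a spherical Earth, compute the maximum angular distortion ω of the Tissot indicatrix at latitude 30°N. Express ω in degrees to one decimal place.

10.0°

Hobo–Dyer is a cylindrical equal-area projection with standard parallels at ±37.5°. Cylindrical equal-area (φ₀ = 37.5°): h = cos φ / cos 37.5° along meridians, k = cos 37.5° / cos φ along parallels; h·k = 1.
At 30°: h = 1.092, k = 0.9161; principal scales a = 1.092, b = 0.9161.
sin(ω/2) = (a − b)/(a + b) = 0.1755/2.008 = 0.08742, so ω = 2 arcsin(0.08742) ≈ 10.0°.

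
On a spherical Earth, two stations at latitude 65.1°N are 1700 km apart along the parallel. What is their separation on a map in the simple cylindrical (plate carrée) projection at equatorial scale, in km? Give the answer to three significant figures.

4040 km

In the plate carrée (x = Rλ, y = Rφ), meridians are true-scale (h = 1) and parallels are stretched by k = sec φ.
Along the parallel, k = sec 65.1° = 1/0.4210 = 2.375.
Map distance = 1700 × 2.375 ≈ 4040 km.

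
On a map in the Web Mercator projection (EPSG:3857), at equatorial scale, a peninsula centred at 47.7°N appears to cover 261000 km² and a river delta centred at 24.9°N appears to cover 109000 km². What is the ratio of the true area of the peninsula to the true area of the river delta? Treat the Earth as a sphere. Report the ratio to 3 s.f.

1.32

Since Mercator area scale is 1/cos²φ, the true area equals the apparent area multiplied by cos²φ.
True area of peninsula: 261000 × cos²(47.7°) = 261000 × 0.4529 = 118200 km².
True area of river delta: 109000 × cos²(24.9°) = 109000 × 0.8227 = 89680 km².
Ratio = 118200 / 89680 ≈ 1.32.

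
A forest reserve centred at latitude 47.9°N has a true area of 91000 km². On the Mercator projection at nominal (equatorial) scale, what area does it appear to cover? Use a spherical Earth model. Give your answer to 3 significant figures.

For Mercator, h = k = sec φ (a conformal cylindrical projection has a single point scale, 1/cos φ).
Areal scale = k² = sec²φ = 1/cos²(47.9°) = 1/0.6704² = 2.225.
Apparent area = 91000 × 2.225 ≈ 202000 km².

202000 km²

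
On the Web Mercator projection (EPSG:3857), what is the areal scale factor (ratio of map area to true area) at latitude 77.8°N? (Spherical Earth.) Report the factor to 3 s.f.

For Mercator, h = k = sec φ (a conformal cylindrical projection has a single point scale, 1/cos φ).
Areal scale = k² = sec²φ = 1/cos²(77.8°) = 1/0.2113² = 22.39.

22.4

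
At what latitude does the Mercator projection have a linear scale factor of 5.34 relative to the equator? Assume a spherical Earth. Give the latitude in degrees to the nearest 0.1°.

79.2°

Mercator scale is k = sec φ = 1/cos φ.
1/cos φ = 5.34  ⇒  cos φ = 0.1873  ⇒  φ = arccos(0.1873) ≈ 79.2°.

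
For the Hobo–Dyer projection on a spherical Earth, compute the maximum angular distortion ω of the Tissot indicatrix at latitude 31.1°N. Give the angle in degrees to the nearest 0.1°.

8.7°

The Hobo–Dyer projection is cylindrical equal-area with φ₀ = 37.5°. A cylindrical equal-area projection with standard parallel φ₀ has meridian scale h = cos φ / cos φ₀ and parallel scale k = cos φ₀ / cos φ (so areas are preserved, h·k = 1).
At 31.1°: h = 1.079, k = 0.9265; principal scales a = 1.079, b = 0.9265.
sin(ω/2) = (a − b)/(a + b) = 0.1528/2.006 = 0.07617, so ω = 2 arcsin(0.07617) ≈ 8.7°.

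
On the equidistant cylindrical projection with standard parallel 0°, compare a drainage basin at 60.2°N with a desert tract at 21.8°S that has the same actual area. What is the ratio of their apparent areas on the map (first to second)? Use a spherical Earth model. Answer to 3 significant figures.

Plate carrée maps x = Rλ, y = Rφ. The meridian scale is h = 1 and the parallel scale is k = 1/cos φ = sec φ.
Areal scale at 60.2°: h·k = 1.000 × 2.012 = 2.012.
Areal scale at 21.8°: h·k = 1.000 × 1.077 = 1.077.
Ratio = 2.012/1.077 ≈ 1.87.

1.87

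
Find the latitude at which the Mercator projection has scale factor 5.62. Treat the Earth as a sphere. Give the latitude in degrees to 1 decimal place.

79.8°

Mercator scale is k = sec φ = 1/cos φ.
1/cos φ = 5.62  ⇒  cos φ = 0.1779  ⇒  φ = arccos(0.1779) ≈ 79.8°.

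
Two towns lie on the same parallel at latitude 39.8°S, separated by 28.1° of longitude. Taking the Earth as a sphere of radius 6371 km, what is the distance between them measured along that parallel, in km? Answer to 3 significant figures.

Arc length along a parallel = R cos φ · Δλ (with Δλ in radians).
= 6371 × cos 39.8° × (28.1° × π/180) = 6371 × 0.7683 × 0.4904 ≈ 2400 km.

2400 km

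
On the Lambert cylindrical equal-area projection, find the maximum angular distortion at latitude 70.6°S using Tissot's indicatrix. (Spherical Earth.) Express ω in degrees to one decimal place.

The Lambert cylindrical equal-area projection is the cylindrical equal-area projection with its standard parallel at the equator (φ₀ = 0). A cylindrical equal-area projection with standard parallel φ₀ has meridian scale h = cos φ / cos φ₀ and parallel scale k = cos φ₀ / cos φ (so areas are preserved, h·k = 1).
At 70.6°: h = 0.3322, k = 3.011; principal scales a = 3.011, b = 0.3322.
sin(ω/2) = (a − b)/(a + b) = 2.678/3.343 = 0.8013, so ω = 2 arcsin(0.8013) ≈ 106.5°.

106.5°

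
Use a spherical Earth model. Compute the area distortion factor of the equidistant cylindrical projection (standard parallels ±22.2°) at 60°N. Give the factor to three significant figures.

In the equirectangular projection with standard parallel φ₀ = 22.2° (x = Rλ cos φ₀, y = Rφ), meridians are true-scale (h = 1) and the parallel scale is k = cos φ₀ / cos φ.
Areal scale = h·k = 1 × cos φ₀ / cos φ; at 60°, h = 1.000, k = 1.852, so h·k = 1.852.

1.85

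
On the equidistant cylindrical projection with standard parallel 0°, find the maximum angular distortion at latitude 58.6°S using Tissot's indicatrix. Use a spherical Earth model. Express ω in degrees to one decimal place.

For the equirectangular projection with φ₀ = 0 (plate carrée), h = 1 along meridians and k = sec φ along parallels.
At 58.6°: h = 1.000, k = 1.919; principal scales a = 1.919, b = 1.000.
sin(ω/2) = (a − b)/(a + b) = 0.9194/2.919 = 0.3149, so ω = 2 arcsin(0.3149) ≈ 36.7°.

36.7°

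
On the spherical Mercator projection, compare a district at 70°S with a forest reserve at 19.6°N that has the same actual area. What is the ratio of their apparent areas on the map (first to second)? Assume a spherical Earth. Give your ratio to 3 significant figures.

7.59

Mercator areal scale is sec²φ.
At 70°: sec²(70°) = 1/0.3420² = 8.549.
At 19.6°: sec²(19.6°) = 1/0.9421² = 1.127.
Ratio = 8.549/1.127 = cos²(19.6°)/cos²(70°) ≈ 7.59.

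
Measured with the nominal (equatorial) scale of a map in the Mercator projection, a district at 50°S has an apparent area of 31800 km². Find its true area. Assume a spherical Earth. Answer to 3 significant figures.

For Mercator, h = k = sec φ (a conformal cylindrical projection has a single point scale, 1/cos φ).
Areal scale = k² = sec²φ = 1/cos²(50°) = 1/0.6428² = 2.420.
True area = apparent / (areal scale) = 31800 / 2.420 ≈ 13100 km².

13100 km²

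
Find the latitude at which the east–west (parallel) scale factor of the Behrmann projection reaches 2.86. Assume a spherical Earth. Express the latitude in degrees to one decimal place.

72.4°

The Behrmann projection is cylindrical equal-area with φ₀ = 30°. Cylindrical equal-area (φ₀ = 30°): h = cos φ / cos 30° along meridians, k = cos 30° / cos φ along parallels; h·k = 1.
k = cos φ₀ / cos φ = 2.86  ⇒  cos φ = cos 30° / 2.86 = 0.3028.
φ = arccos(0.3028) ≈ 72.4°.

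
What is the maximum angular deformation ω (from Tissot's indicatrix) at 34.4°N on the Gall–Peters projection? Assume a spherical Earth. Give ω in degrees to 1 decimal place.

The Gall–Peters projection is cylindrical equal-area with φ₀ = 45°. Cylindrical equal-area (φ₀ = 45°): h = cos φ / cos 45° along meridians, k = cos 45° / cos φ along parallels; h·k = 1.
At 34.4°: h = 1.167, k = 0.8570; principal scales a = 1.167, b = 0.8570.
sin(ω/2) = (a − b)/(a + b) = 0.3099/2.024 = 0.1531, so ω = 2 arcsin(0.1531) ≈ 17.6°.

17.6°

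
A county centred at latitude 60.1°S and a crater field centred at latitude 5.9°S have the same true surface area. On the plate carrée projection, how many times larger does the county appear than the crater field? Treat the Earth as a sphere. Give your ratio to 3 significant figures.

For the equirectangular projection with φ₀ = 0 (plate carrée), h = 1 along meridians and k = sec φ along parallels.
Areal scale at 60.1°: h·k = 1.000 × 2.006 = 2.006.
Areal scale at 5.9°: h·k = 1.000 × 1.005 = 1.005.
Ratio = 2.006/1.005 ≈ 2.00.

2.00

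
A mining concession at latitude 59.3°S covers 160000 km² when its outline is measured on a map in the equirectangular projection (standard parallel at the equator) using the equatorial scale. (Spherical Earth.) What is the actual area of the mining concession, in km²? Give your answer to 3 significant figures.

For the equirectangular projection with φ₀ = 0 (plate carrée), h = 1 along meridians and k = sec φ along parallels.
Areal scale = h·k = 1 × sec φ; at 59.3°, h = 1.000, k = 1.959, so h·k = 1.959.
True area = apparent / (areal scale) = 160000 / 1.959 ≈ 81700 km².

81700 km²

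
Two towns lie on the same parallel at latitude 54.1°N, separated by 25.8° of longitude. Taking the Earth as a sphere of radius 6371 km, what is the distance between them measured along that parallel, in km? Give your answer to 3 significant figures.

Arc length along a parallel = R cos φ · Δλ (with Δλ in radians).
= 6371 × cos 54.1° × (25.8° × π/180) = 6371 × 0.5864 × 0.4503 ≈ 1680 km.

1680 km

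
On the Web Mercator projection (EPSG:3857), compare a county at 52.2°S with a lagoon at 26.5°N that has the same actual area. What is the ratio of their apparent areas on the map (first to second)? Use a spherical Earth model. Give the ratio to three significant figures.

2.13

Mercator areal scale is sec²φ.
At 52.2°: sec²(52.2°) = 1/0.6129² = 2.662.
At 26.5°: sec²(26.5°) = 1/0.8949² = 1.249.
Ratio = 2.662/1.249 = cos²(26.5°)/cos²(52.2°) ≈ 2.13.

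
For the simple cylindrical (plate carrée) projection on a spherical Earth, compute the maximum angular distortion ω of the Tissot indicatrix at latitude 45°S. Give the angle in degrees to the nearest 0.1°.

19.8°

For the equirectangular projection with φ₀ = 0 (plate carrée), h = 1 along meridians and k = sec φ along parallels.
At 45°: h = 1.000, k = 1.414; principal scales a = 1.414, b = 1.000.
sin(ω/2) = (a − b)/(a + b) = 0.4142/2.414 = 0.1716, so ω = 2 arcsin(0.1716) ≈ 19.8°.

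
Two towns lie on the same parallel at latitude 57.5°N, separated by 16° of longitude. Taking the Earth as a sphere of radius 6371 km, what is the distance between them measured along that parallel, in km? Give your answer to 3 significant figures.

Arc length along a parallel = R cos φ · Δλ (with Δλ in radians).
= 6371 × cos 57.5° × (16° × π/180) = 6371 × 0.5373 × 0.2793 ≈ 956 km.

956 km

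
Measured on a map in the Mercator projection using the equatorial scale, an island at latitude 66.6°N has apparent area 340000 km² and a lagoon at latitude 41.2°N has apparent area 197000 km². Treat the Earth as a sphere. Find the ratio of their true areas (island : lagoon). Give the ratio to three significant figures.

On Mercator the areal scale is sec²φ, so true area = apparent × cos²φ.
True area of island: 340000 × cos²(66.6°) = 340000 × 0.1577 = 53630 km².
True area of lagoon: 197000 × cos²(41.2°) = 197000 × 0.5661 = 111500 km².
Ratio = 53630 / 111500 ≈ 0.481.

0.481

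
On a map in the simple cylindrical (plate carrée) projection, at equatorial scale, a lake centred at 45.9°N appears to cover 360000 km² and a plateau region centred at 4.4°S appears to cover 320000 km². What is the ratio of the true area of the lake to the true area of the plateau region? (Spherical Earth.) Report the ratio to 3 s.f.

Plate carrée has h = 1 and k = sec φ, giving areal scale sec φ; true area = (apparent area) · cos φ.
True area of lake: 360000 × cos(45.9°) = 360000 × 0.6959 = 250500 km².
True area of plateau region: 320000 × cos(4.4°) = 320000 × 0.9971 = 319100 km².
Ratio = 250500 / 319100 ≈ 0.785.

0.785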